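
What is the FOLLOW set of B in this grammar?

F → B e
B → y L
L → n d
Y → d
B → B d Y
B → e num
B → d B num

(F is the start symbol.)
{ 'd', 'e', 'num' }

To compute FOLLOW(B), find every occurrence of B on a right-hand side N → α B β: add FIRST(β) \ {ε}, and if β is empty or nullable also add FOLLOW(N). Iterate to a fixed point.

In F → B e: B is followed by e, add FIRST(e) \ {ε} = { 'e' }
In B → B d Y: B is followed by d Y, add FIRST(d Y) \ {ε} = { 'd' }
In B → d B num: B is followed by num, add FIRST(num) \ {ε} = { 'num' }

Taking the union: FOLLOW(B) = { 'd', 'e', 'num' }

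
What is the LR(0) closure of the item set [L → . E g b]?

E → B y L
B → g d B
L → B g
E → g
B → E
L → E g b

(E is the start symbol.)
To compute CLOSURE, for each item [A → α.Bβ] where B is a non-terminal, add [B → .γ] for all productions B → γ; repeat for the newly added items until nothing changes.

Start with: [L → . E g b]
  [L → . E g b] has the dot before E: add [E → . B y L], [E → . g]
  [E → . B y L] has the dot before B: add [B → . g d B], [B → . E]
No further items can be added.

CLOSURE = { [B → . E], [B → . g d B], [E → . B y L], [E → . g], [L → . E g b] }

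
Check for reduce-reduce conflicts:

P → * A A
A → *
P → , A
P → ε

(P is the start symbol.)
No reduce-reduce conflicts

Augment with P' → P and build the canonical LR(0) collection (I0 = CLOSURE({[P' → . P]}), then GOTO on every symbol after a dot until no new states appear). It has 8 states:
  I0: { [P → . * A A], [P → . , A], [P → .], [P' → . P] }  — shift, reduce
  I1: { [A → . *], [P → * . A A] }  — shift
  I2: { [A → . *], [P → , . A] }  — shift
  I3: { [P' → P .] }  — accept
  I4: { [A → * .] }  — reduce
  I5: { [P → , A .] }  — reduce
  I6: { [A → . *], [P → * A . A] }  — shift
  I7: { [P → * A A .] }  — reduce

No state contains more than one complete item.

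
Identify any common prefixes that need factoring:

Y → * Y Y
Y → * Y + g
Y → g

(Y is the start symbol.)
Yes, Y has productions with common prefix '* Y'

Left-factoring is needed when two productions for the same non-terminal
share a common prefix on the right-hand side.

Productions for Y:
  Y → * Y Y
  Y → * Y + g
  Y → g

Found common prefix '* Y' in productions for Y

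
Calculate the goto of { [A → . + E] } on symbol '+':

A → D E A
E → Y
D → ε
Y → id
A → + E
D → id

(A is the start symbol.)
GOTO(I, '+') = CLOSURE({ [A → αX.β] : [A → α.Xβ] ∈ I, X = '+' })

Items with dot before '+', with the dot advanced:
  [A → . + E] → [A → + . E]
Closure of the advanced items:
  [A → + . E] has the dot before E: add [E → . Y]
  [E → . Y] has the dot before Y: add [Y → . id]

GOTO = { [A → + . E], [E → . Y], [Y → . id] }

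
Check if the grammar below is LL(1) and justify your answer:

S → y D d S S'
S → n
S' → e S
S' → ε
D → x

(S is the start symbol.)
A grammar is LL(1) if for each non-terminal N with multiple productions, the predict sets of those productions are pairwise disjoint, where PREDICT(N → α) = (FIRST(α) \ {ε}) ∪ (FOLLOW(N) if α ⇒* ε).

Relevant sets:
  FOLLOW(S') = { $, 'e' }

For S:
  PREDICT(S → y D d S S') = { 'y' }
  PREDICT(S → n) = { 'n' }
For S':
  PREDICT(S' → e S) = { 'e' }
  PREDICT(S' → ε) = { $, 'e' }
D has a single production, so nothing to check there.

Conflict found: Predict set conflict for S': { 'e' }
The grammar is NOT LL(1).

Answer: No. Predict set conflict for S': { 'e' }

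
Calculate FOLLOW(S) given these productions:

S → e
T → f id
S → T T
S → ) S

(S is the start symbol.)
{ $ }

To compute FOLLOW(S), find every occurrence of S on a right-hand side N → α S β: add FIRST(β) \ {ε}, and if β is empty or nullable also add FOLLOW(N). Iterate to a fixed point.

S is the start symbol, so $ ∈ FOLLOW(S).
In S → ) S: S is at the end; this adds FOLLOW(S) to itself — nothing new

Taking the union: FOLLOW(S) = { $ }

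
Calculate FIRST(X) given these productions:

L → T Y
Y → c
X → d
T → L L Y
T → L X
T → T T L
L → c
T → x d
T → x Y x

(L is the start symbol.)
From X → d:
  - d is a terminal: add 'd' and stop

Collecting: FIRST(X) = { 'd' }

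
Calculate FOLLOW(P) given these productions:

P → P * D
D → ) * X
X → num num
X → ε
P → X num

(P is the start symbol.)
{ $, '*' }

To compute FOLLOW(P), find every occurrence of P on a right-hand side N → α P β: add FIRST(β) \ {ε}, and if β is empty or nullable also add FOLLOW(N). Iterate to a fixed point.

P is the start symbol, so $ ∈ FOLLOW(P).
In P → P * D: P is followed by '*' D, add FIRST('*' D) \ {ε} = { '*' }

Taking the union: FOLLOW(P) = { $, '*' }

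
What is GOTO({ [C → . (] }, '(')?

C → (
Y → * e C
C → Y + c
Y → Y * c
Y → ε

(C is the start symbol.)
GOTO(I, '(') = CLOSURE({ [A → αX.β] : [A → α.Xβ] ∈ I, X = '(' })

Items with dot before '(', with the dot advanced:
  [C → . (] → [C → ( .]
Closure adds nothing (no advanced item has the dot before a non-terminal).

GOTO = { [C → ( .] }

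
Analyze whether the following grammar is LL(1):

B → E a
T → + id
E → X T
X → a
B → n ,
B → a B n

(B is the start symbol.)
Relevant sets:
  FIRST(E) = { 'a' }

For B:
  PREDICT(B → E a) = { 'a' }
  PREDICT(B → n ',') = { 'n' }
  PREDICT(B → a B n) = { 'a' }
T, E, X have a single production, so nothing to check there.

Conflict found: Predict set conflict for B: { 'a' }
The grammar is NOT LL(1).

Answer: No. Predict set conflict for B: { 'a' }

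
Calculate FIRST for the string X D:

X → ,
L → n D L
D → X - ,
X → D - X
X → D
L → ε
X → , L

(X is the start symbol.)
{ ',' }

FIRST sets of the non-terminals involved (from the grammar, by fixed-point iteration):
  FIRST(X) = { ',' }

To compute FIRST(X D), process the symbols left to right:
Symbol X is a non-terminal. Add FIRST(X) \ {ε} = { ',' }
X is not nullable (ε ∉ FIRST(X)), so stop here.
FIRST(X D) = { ',' }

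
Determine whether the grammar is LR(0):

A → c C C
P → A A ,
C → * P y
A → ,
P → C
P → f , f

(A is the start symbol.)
Augment with A' → A and build the canonical LR(0) collection (I0 = CLOSURE({[A' → . A]}), then GOTO on every symbol after a dot until no new states appear). It has 16 states:
  I0: { [A → . ,], [A → . c C C], [A' → . A] }  — shift
  I1: { [A → , .] }  — reduce
  I2: { [A' → A .] }  — accept
  I3: { [A → c . C C], [C → . * P y] }  — shift
  I4: { [A → . ,], [A → . c C C], [C → * . P y], [C → . * P y], [P → . A A ,], [P → . C], [P → . f , f] }  — shift
  I5: { [A → c C . C], [C → . * P y] }  — shift
  I6: { [A → c C C .] }  — reduce
  I7: { [A → . ,], [A → . c C C], [P → A . A ,] }  — shift
  I8: { [P → C .] }  — reduce
  I9: { [C → * P . y] }  — shift
  I10: { [P → f . , f] }  — shift
  I11: { [P → f , . f] }  — shift
  I12: { [P → f , f .] }  — reduce
  I13: { [C → * P y .] }  — reduce
  I14: { [P → A A . ,] }  — shift
  I15: { [P → A A , .] }  — reduce

Every state is either a pure shift/goto state or contains exactly one complete item and nothing to shift — no conflicts. The grammar is LR(0).

Answer: Yes, the grammar is LR(0)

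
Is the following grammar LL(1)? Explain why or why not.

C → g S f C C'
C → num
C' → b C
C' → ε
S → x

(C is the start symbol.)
Relevant sets:
  FOLLOW(C') = { $, 'b' }

For C:
  PREDICT(C → g S f C C') = { 'g' }
  PREDICT(C → num) = { 'num' }
For C':
  PREDICT(C' → b C) = { 'b' }
  PREDICT(C' → ε) = { $, 'b' }
S has a single production, so nothing to check there.

Conflict found: Predict set conflict for C': { 'b' }
The grammar is NOT LL(1).

Answer: No. Predict set conflict for C': { 'b' }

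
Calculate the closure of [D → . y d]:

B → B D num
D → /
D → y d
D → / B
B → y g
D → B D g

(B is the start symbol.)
To compute CLOSURE, for each item [A → α.Bβ] where B is a non-terminal, add [B → .γ] for all productions B → γ; repeat for the newly added items until nothing changes.

Start with: [D → . y d]
The dot precedes the terminal y, so nothing is added.

CLOSURE = { [D → . y d] }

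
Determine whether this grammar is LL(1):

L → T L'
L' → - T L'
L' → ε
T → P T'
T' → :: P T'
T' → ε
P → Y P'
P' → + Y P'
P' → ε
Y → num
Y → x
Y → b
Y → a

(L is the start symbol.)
A grammar is LL(1) if for each non-terminal N with multiple productions, the predict sets of those productions are pairwise disjoint, where PREDICT(N → α) = (FIRST(α) \ {ε}) ∪ (FOLLOW(N) if α ⇒* ε).

Relevant sets:
  FOLLOW(L') = { $ }
  FOLLOW(T') = { $, '-' }
  FOLLOW(P') = { $, '-', '::' }

For L':
  PREDICT(L' → '-' T L') = { '-' }
  PREDICT(L' → ε) = { $ }
For T':
  PREDICT(T' → :: P T') = { '::' }
  PREDICT(T' → ε) = { $, '-' }
For P':
  PREDICT(P' → '+' Y P') = { '+' }
  PREDICT(P' → ε) = { $, '-', '::' }
For Y:
  PREDICT(Y → num) = { 'num' }
  PREDICT(Y → x) = { 'x' }
  PREDICT(Y → b) = { 'b' }
  PREDICT(Y → a) = { 'a' }
L, T, P have a single production, so nothing to check there.

All predict sets are disjoint. The grammar IS LL(1).

Answer: Yes, the grammar is LL(1).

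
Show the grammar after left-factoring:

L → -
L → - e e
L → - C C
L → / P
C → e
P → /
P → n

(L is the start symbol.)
L → - L'
L' → ε
L' → e e
L' → C C
L → / P
C → e
P → /
P → n

Left-factoring transforms A → αβ₁ | αβ₂ into A → αA' and A' → β₁ | β₂
(α is the longest common prefix among the alternatives). Repeat until
no nonterminal has two alternatives with a common prefix.

Round 1: L has alternatives sharing prefix '-'. Introduce L': L → - L'
  Add: L' → ε
  Add: L' → e e
  Add: L' → C C

No remaining common prefixes — done.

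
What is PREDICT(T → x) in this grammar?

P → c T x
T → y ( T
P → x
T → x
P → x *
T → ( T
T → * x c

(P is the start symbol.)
{ 'x' }

PREDICT(T → x) = (FIRST(RHS) \ {ε}) ∪ (FOLLOW(T) if ε ∈ FIRST(RHS), i.e. RHS ⇒* ε)
FIRST(x) = { 'x' }
ε ∉ FIRST(x), so FOLLOW(T) is not added.
PREDICT(T → x) = { 'x' }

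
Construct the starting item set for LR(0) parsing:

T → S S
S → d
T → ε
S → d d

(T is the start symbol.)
{ [S → . d d], [S → . d], [T → . S S], [T → .], [T' → . T] }

First, augment the grammar with T' → T
I₀ = CLOSURE({ [T' → . T] }):
  [T' → . T] has the dot before T: add [T → . S S], [T → .]
  [T → . S S] has the dot before S: add [S → . d], [S → . d d]
No further items can be added.

I₀ = { [S → . d d], [S → . d], [T → . S S], [T → .], [T' → . T] }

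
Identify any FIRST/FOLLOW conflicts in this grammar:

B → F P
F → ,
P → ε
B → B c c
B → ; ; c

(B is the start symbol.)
A FIRST/FOLLOW conflict occurs when a non-terminal N has a nullable alternative N → β (β ⇒* ε) and another alternative N → α with FIRST(α) ∩ FOLLOW(N) ≠ ∅: on such a lookahead the parser cannot decide between expanding α and letting N vanish via β.

Nullable non-terminals: P.
P has a nullable alternative but only one production, so nothing to check.

B, F have no nullable alternative, so no FIRST/FOLLOW check is needed there.

No FIRST/FOLLOW conflicts found.

Answer: No FIRST/FOLLOW conflicts.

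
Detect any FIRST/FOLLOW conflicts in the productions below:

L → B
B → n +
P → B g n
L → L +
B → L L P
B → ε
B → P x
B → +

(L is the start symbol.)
Yes. L → L '+' with FOLLOW(L) on { '+', 'g', 'n' }; B → n '+' with FOLLOW(B) on { 'n' }; B → L L P with FOLLOW(B) on { '+', 'g', 'n' }; B → P x with FOLLOW(B) on { '+', 'g', 'n' }; B → '+' with FOLLOW(B) on { '+' }

Nullable non-terminals: B, L.
FIRST sets used below: FIRST(L) = { '+', 'g', 'n', ε }, FIRST(P) = { '+', 'g', 'n' }, FIRST(B) = { '+', 'g', 'n', ε }

B: nullable alternative(s) B → ε; FOLLOW(B) = { $, '+', 'g', 'n' }
  B → n +: FIRST \ {ε} = { 'n' } — overlaps FOLLOW(B) on { 'n' }: CONFLICT
  B → L L P: FIRST \ {ε} = { '+', 'g', 'n' } — overlaps FOLLOW(B) on { '+', 'g', 'n' }: CONFLICT
  B → ε: FIRST \ {ε} = { } — this is the only nullable alternative, skip
  B → P x: FIRST \ {ε} = { '+', 'g', 'n' } — overlaps FOLLOW(B) on { '+', 'g', 'n' }: CONFLICT
  B → +: FIRST \ {ε} = { '+' } — overlaps FOLLOW(B) on { '+' }: CONFLICT

L: nullable alternative(s) L → B; FOLLOW(L) = { $, '+', 'g', 'n' }
  L → B: FIRST \ {ε} = { '+', 'g', 'n' } — this is the only nullable alternative, skip
  L → L +: FIRST \ {ε} = { '+', 'g', 'n' } — overlaps FOLLOW(L) on { '+', 'g', 'n' }: CONFLICT

P has no nullable alternative, so no FIRST/FOLLOW check is needed there.

So the grammar has 5 FIRST/FOLLOW conflicts (marked CONFLICT above).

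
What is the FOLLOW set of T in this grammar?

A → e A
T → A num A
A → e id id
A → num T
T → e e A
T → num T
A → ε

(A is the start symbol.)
To compute FOLLOW(T), find every occurrence of T on a right-hand side N → α T β: add FIRST(β) \ {ε}, and if β is empty or nullable also add FOLLOW(N). Iterate to a fixed point.

In A → num T: T is at the end, add FOLLOW(A)
In T → num T: T is at the end; this adds FOLLOW(T) to itself — nothing new

The FOLLOW sets referred to above (computed the same way, to a fixed point):
  FOLLOW(A) = { $, 'num' }

Taking the union: FOLLOW(T) = { $, 'num' }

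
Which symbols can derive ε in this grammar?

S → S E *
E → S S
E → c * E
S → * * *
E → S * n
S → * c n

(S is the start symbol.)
None

A non-terminal is nullable if it can derive ε (the empty string): either it has an ε-production, or it has a production whose right-hand side consists entirely of nullable non-terminals.

There are no ε-productions, so no non-terminal can derive ε.
No non-terminals are nullable.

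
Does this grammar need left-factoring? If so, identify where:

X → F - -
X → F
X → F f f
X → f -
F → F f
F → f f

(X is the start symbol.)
Yes, X has productions with common prefix 'F'

Left-factoring is needed when two productions for the same non-terminal
share a common prefix on the right-hand side.

Productions for X:
  X → F - -
  X → F
  X → F f f
  X → f -
Productions for F:
  F → F f
  F → f f

Found common prefix 'F' in productions for X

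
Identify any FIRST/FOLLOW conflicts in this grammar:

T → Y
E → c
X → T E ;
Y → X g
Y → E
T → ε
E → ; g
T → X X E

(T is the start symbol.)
Yes. T → Y with FOLLOW(T) on { ';', 'c' }; T → X X E with FOLLOW(T) on { ';', 'c' }

A FIRST/FOLLOW conflict occurs when a non-terminal N has a nullable alternative N → β (β ⇒* ε) and another alternative N → α with FIRST(α) ∩ FOLLOW(N) ≠ ∅: on such a lookahead the parser cannot decide between expanding α and letting N vanish via β.

Nullable non-terminals: T.
FIRST sets used below: FIRST(Y) = { ';', 'c' }, FIRST(X) = { ';', 'c' }

T: nullable alternative(s) T → ε; FOLLOW(T) = { $, ';', 'c' }
  T → Y: FIRST \ {ε} = { ';', 'c' } — overlaps FOLLOW(T) on { ';', 'c' }: CONFLICT
  T → ε: FIRST \ {ε} = { } — this is the only nullable alternative, skip
  T → X X E: FIRST \ {ε} = { ';', 'c' } — overlaps FOLLOW(T) on { ';', 'c' }: CONFLICT

E, X, Y have no nullable alternative, so no FIRST/FOLLOW check is needed there.

So the grammar has 2 FIRST/FOLLOW conflicts (marked CONFLICT above).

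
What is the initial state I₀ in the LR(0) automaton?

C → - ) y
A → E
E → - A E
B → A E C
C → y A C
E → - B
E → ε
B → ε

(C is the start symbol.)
{ [C → . - ) y], [C → . y A C], [C' → . C] }

First, augment the grammar with C' → C
I₀ = CLOSURE({ [C' → . C] }):
  [C' → . C] has the dot before C: add [C → . - ) y], [C → . y A C]
No further items can be added.

I₀ = { [C → . - ) y], [C → . y A C], [C' → . C] }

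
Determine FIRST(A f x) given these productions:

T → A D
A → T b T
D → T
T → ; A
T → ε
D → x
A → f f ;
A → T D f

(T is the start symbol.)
FIRST sets of the non-terminals involved (from the grammar, by fixed-point iteration):
  FIRST(A) = { ';', 'b', 'f', 'x' }

To compute FIRST(A f x), process the symbols left to right:
Symbol A is a non-terminal. Add FIRST(A) \ {ε} = { ';', 'b', 'f', 'x' }
A is not nullable (ε ∉ FIRST(A)), so stop here.
FIRST(A f x) = { ';', 'b', 'f', 'x' }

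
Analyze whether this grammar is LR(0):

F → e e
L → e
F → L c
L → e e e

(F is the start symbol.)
No. Shift-reduce conflict between [L → e .] and [F → e . e]

Augment with F' → F and build the canonical LR(0) collection (I0 = CLOSURE({[F' → . F]}), then GOTO on every symbol after a dot until no new states appear). It has 7 states:
  I0: { [F → . L c], [F → . e e], [F' → . F], [L → . e e e], [L → . e] }  — shift
  I1: { [F' → F .] }  — accept
  I2: { [F → L . c] }  — shift
  I3: { [F → e . e], [L → e . e e], [L → e .] }  — shift, reduce
  I4: { [F → e e .], [L → e e . e] }  — shift, reduce
  I5: { [L → e e e .] }  — reduce
  I6: { [F → L c .] }  — reduce

Conflict in state I3:
  Shift-reduce conflict between [L → e .] and [F → e . e]
So the grammar is NOT LR(0).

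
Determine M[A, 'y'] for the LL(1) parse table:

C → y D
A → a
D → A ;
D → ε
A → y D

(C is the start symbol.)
A → y D

To find M[A, 'y'], we find productions for A where 'y' is in the predict set (PREDICT(N → α) = (FIRST(α) \ {ε}) ∪ (FOLLOW(N) if α ⇒* ε)).

A → a: PREDICT = { 'a' }
A → y D: PREDICT = { 'y' }
  'y' is in predict set, so this production goes in M[A, 'y']

M[A, 'y'] = A → y D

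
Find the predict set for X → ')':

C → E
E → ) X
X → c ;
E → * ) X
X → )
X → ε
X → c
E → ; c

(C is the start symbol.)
PREDICT(X → ')') = (FIRST(RHS) \ {ε}) ∪ (FOLLOW(X) if ε ∈ FIRST(RHS), i.e. RHS ⇒* ε)
FIRST(')') = { ')' }
ε ∉ FIRST(')'), so FOLLOW(X) is not added.
PREDICT(X → ')') = { ')' }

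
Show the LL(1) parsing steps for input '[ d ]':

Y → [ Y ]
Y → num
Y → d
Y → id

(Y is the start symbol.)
Stack is shown with the top on the left.

Stack    Input    Action
------------------------
Y $      [ d ] $  output Y → [ Y ]
[ Y ] $  [ d ] $  match '['
Y ] $    d ] $    output Y → d
d ] $    d ] $    match 'd'
] $      ] $      match ']'
$        $        accept

The string is accepted.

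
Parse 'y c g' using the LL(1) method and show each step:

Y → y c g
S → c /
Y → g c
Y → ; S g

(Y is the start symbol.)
Stack is shown with the top on the left.

Stack    Input    Action
------------------------
Y $      y c g $  output Y → y c g
y c g $  y c g $  match 'y'
c g $    c g $    match 'c'
g $      g $      match 'g'
$        $        accept

The string is accepted.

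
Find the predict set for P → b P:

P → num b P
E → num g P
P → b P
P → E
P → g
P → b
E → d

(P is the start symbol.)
{ 'b' }

PREDICT(P → b P) = (FIRST(RHS) \ {ε}) ∪ (FOLLOW(P) if ε ∈ FIRST(RHS), i.e. RHS ⇒* ε)
FIRST(b P) = { 'b' }
ε ∉ FIRST(b P), so FOLLOW(P) is not added.
PREDICT(P → b P) = { 'b' }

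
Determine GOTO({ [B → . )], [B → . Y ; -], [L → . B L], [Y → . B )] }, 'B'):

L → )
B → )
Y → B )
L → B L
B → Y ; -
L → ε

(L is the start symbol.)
{ [B → . )], [B → . Y ; -], [L → . )], [L → . B L], [L → .], [L → B . L], [Y → . B )], [Y → B . )] }

GOTO(I, 'B') = CLOSURE({ [A → αX.β] : [A → α.Xβ] ∈ I, X = 'B' })

Items with dot before 'B', with the dot advanced:
  [L → . B L] → [L → B . L]
  [Y → . B )] → [Y → B . )]
Closure of the advanced items:
  [L → B . L] has the dot before L: add [L → . )], [L → . B L], [L → .]
  [L → . B L] has the dot before B: add [B → . )], [B → . Y ; -]
  [B → . Y ; -] has the dot before Y: add [Y → . B )]

GOTO = { [B → . )], [B → . Y ; -], [L → . )], [L → . B L], [L → .], [L → B . L], [Y → . B )], [Y → B . )] }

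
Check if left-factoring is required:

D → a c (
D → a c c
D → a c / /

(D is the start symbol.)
Left-factoring is needed when two productions for the same non-terminal
share a common prefix on the right-hand side.

Productions for D:
  D → a c (
  D → a c c
  D → a c / /

Found common prefix 'a c' in productions for D

Answer: Yes, D has productions with common prefix 'a c'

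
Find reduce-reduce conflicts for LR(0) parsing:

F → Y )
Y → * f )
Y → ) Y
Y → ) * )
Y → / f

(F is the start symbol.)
No reduce-reduce conflicts

A reduce-reduce conflict occurs when an LR(0) state has two complete items [A → α .] and [B → β .] — both call for a reduction, and with no lookahead the parser cannot choose between them.

Augment with F' → F and build the canonical LR(0) collection (I0 = CLOSURE({[F' → . F]}), then GOTO on every symbol after a dot until no new states appear). It has 13 states:
  I0: { [F → . Y )], [F' → . F], [Y → . ) * )], [Y → . ) Y], [Y → . * f )], [Y → . / f] }  — shift
  I1: { [Y → ) . * )], [Y → ) . Y], [Y → . ) * )], [Y → . ) Y], [Y → . * f )], [Y → . / f] }  — shift
  I2: { [Y → * . f )] }  — shift
  I3: { [Y → / . f] }  — shift
  I4: { [F' → F .] }  — accept
  I5: { [F → Y . )] }  — shift
  I6: { [F → Y ) .] }  — reduce
  I7: { [Y → / f .] }  — reduce
  I8: { [Y → * f . )] }  — shift
  I9: { [Y → * f ) .] }  — reduce
  I10: { [Y → ) * . )], [Y → * . f )] }  — shift
  I11: { [Y → ) Y .] }  — reduce
  I12: { [Y → ) * ) .] }  — reduce

No state contains more than one complete item.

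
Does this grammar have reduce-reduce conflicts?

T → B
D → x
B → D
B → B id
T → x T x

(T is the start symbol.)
No reduce-reduce conflicts

Augment with T' → T and build the canonical LR(0) collection (I0 = CLOSURE({[T' → . T]}), then GOTO on every symbol after a dot until no new states appear). It has 8 states:
  I0: { [B → . B id], [B → . D], [D → . x], [T → . B], [T → . x T x], [T' → . T] }  — shift
  I1: { [B → B . id], [T → B .] }  — shift, reduce
  I2: { [B → D .] }  — reduce
  I3: { [T' → T .] }  — accept
  I4: { [B → . B id], [B → . D], [D → . x], [D → x .], [T → . B], [T → . x T x], [T → x . T x] }  — shift, reduce
  I5: { [T → x T . x] }  — shift
  I6: { [T → x T x .] }  — reduce
  I7: { [B → B id .] }  — reduce

No state contains more than one complete item.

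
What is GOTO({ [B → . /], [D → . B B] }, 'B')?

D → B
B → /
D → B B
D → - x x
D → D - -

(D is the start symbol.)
{ [B → . /], [D → B . B] }

GOTO(I, 'B') = CLOSURE({ [A → αX.β] : [A → α.Xβ] ∈ I, X = 'B' })

Items with dot before 'B', with the dot advanced:
  [D → . B B] → [D → B . B]
Closure of the advanced items:
  [D → B . B] has the dot before B: add [B → . /]

GOTO = { [B → . /], [D → B . B] }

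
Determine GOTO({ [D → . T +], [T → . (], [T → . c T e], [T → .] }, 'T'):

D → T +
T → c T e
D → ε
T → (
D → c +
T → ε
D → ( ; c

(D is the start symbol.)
GOTO(I, 'T') = CLOSURE({ [A → αX.β] : [A → α.Xβ] ∈ I, X = 'T' })

Items with dot before 'T', with the dot advanced:
  [D → . T +] → [D → T . +]
Closure adds nothing (no advanced item has the dot before a non-terminal).

GOTO = { [D → T . +] }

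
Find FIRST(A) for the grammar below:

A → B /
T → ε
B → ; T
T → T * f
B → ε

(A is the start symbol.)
To compute FIRST(A), examine every production with A on the left-hand side, reading each right-hand side left to right until a non-nullable symbol is reached.

FIRST sets of the other non-terminals involved (by the same procedure, iterated to a fixed point):
  FIRST(B) = { ';', ε }

From A → B /:
  - B is a non-terminal: add FIRST(B) \ {ε} = { ';' }
    B is nullable, so continue to the next symbol
  - '/' is a terminal: add '/' and stop

Collecting: FIRST(A) = { '/', ';' }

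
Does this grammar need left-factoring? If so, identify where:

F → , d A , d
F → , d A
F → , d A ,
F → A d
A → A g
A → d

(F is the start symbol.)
Yes, F has productions with common prefix ', d A'

Left-factoring is needed when two productions for the same non-terminal
share a common prefix on the right-hand side.

Productions for F:
  F → , d A , d
  F → , d A
  F → , d A ,
  F → A d
Productions for A:
  A → A g
  A → d

Found common prefix ', d A' in productions for F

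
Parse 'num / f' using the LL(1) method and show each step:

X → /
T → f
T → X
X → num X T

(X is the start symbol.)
Stack is shown with the top on the left.

Stack      Input      Action
----------------------------
X $        num / f $  output X → num X T
num X T $  num / f $  match 'num'
X T $      / f $      output X → /
/ T $      / f $      match '/'
T $        f $        output T → f
f $        f $        match 'f'
$          $          accept

The string is accepted.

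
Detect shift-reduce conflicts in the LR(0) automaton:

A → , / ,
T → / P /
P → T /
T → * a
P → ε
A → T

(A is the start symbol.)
Yes — I3: [P → .] vs [T → . * a]

A shift-reduce conflict occurs when an LR(0) state has both:
  - a complete (reduce) item [A → α .] (dot at the end), and
  - a shift item [B → β . c γ] (dot before a terminal).

Augment with A' → A and build the canonical LR(0) collection (I0 = CLOSURE({[A' → . A]}), then GOTO on every symbol after a dot until no new states appear). It has 13 states:
  I0: { [A → . , / ,], [A → . T], [A' → . A], [T → . * a], [T → . / P /] }  — shift
  I1: { [T → * . a] }  — shift
  I2: { [A → , . / ,] }  — shift
  I3: { [P → . T /], [P → .], [T → . * a], [T → . / P /], [T → / . P /] }  — shift, reduce
  I4: { [A' → A .] }  — accept
  I5: { [A → T .] }  — reduce
  I6: { [T → / P . /] }  — shift
  I7: { [P → T . /] }  — shift
  I8: { [P → T / .] }  — reduce
  I9: { [T → / P / .] }  — reduce
  I10: { [A → , / . ,] }  — shift
  I11: { [A → , / , .] }  — reduce
  I12: { [T → * a .] }  — reduce

I3 contains reduce item [P → .] and shift items [T → . * a], [T → . / P /] — shift-reduce conflict.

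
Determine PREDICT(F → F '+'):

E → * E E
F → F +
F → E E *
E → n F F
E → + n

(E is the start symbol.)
{ '*', '+', 'n' }

PREDICT(F → F '+') = (FIRST(RHS) \ {ε}) ∪ (FOLLOW(F) if ε ∈ FIRST(RHS), i.e. RHS ⇒* ε)
FIRST(F) = { '*', '+', 'n' }
FIRST(F '+') = { '*', '+', 'n' }
ε ∉ FIRST(F '+'), so FOLLOW(F) is not added.
PREDICT(F → F '+') = { '*', '+', 'n' }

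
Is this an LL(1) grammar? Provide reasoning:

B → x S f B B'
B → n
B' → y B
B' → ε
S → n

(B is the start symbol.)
No. Predict set conflict for B': { 'y' }

A grammar is LL(1) if for each non-terminal N with multiple productions, the predict sets of those productions are pairwise disjoint, where PREDICT(N → α) = (FIRST(α) \ {ε}) ∪ (FOLLOW(N) if α ⇒* ε).

Relevant sets:
  FOLLOW(B') = { $, 'y' }

For B:
  PREDICT(B → x S f B B') = { 'x' }
  PREDICT(B → n) = { 'n' }
For B':
  PREDICT(B' → y B) = { 'y' }
  PREDICT(B' → ε) = { $, 'y' }
S has a single production, so nothing to check there.

Conflict found: Predict set conflict for B': { 'y' }
The grammar is NOT LL(1).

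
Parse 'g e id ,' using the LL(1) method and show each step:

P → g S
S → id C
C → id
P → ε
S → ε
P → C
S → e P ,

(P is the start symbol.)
LL(1) parsing maintains a stack (initially the start symbol over $) and the input. At each step: if the stack top is a terminal, match it against the current input token; if it is a non-terminal N, replace it with the RHS of M[N, lookahead] (the unique production whose predict set contains the lookahead).

Stack is shown with the top on the left.

Stack    Input       Action
---------------------------
P $      g e id , $  output P → g S
g S $    g e id , $  match 'g'
S $      e id , $    output S → e P ,
e P , $  e id , $    match 'e'
P , $    id , $      output P → C
C , $    id , $      output C → id
id , $   id , $      match 'id'
, $      , $         match ','
$        $           accept

The string is accepted.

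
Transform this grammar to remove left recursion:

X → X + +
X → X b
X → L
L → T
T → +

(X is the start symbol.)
X → L X'
X' → + + X'
X' → b X'
X' → ε
L → T
T → +

X is directly left-recursive. The standard transformation for
  A → A α₁ | ... | A α_m | β₁ | ... | β_n
is
  A  → β₁ A' | ... | β_n A'
  A' → α₁ A' | ... | α_m A' | ε

X → L becomes X → L X'
X → X + + becomes X' → + + X'
X → X b becomes X' → b X'
Add X' → ε

Productions for other non-terminals are unchanged:
  L → T
  T → +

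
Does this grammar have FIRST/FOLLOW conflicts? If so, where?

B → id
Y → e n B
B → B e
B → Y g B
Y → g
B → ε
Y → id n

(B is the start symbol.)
Nullable non-terminals: B.
FIRST sets used below: FIRST(B) = { 'e', 'g', 'id', ε }, FIRST(Y) = { 'e', 'g', 'id' }

B: nullable alternative(s) B → ε; FOLLOW(B) = { $, 'e', 'g' }
  B → id: FIRST \ {ε} = { 'id' } — disjoint from FOLLOW(B)
  B → B e: FIRST \ {ε} = { 'e', 'g', 'id' } — overlaps FOLLOW(B) on { 'e', 'g' }: CONFLICT
  B → Y g B: FIRST \ {ε} = { 'e', 'g', 'id' } — overlaps FOLLOW(B) on { 'e', 'g' }: CONFLICT
  B → ε: FIRST \ {ε} = { } — this is the only nullable alternative, skip

Y has no nullable alternative, so no FIRST/FOLLOW check is needed there.

So the grammar has 2 FIRST/FOLLOW conflicts (marked CONFLICT above).

Answer: Yes. B → B e with FOLLOW(B) on { 'e', 'g' }; B → Y g B with FOLLOW(B) on { 'e', 'g' }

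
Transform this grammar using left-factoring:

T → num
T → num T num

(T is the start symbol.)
T → num T'
T' → ε
T' → T num

Left-factoring transforms A → αβ₁ | αβ₂ into A → αA' and A' → β₁ | β₂
(α is the longest common prefix among the alternatives). Repeat until
no nonterminal has two alternatives with a common prefix.

Round 1: T has alternatives sharing prefix 'num'. Introduce T': T → num T'
  Add: T' → ε
  Add: T' → T num

No remaining common prefixes — done.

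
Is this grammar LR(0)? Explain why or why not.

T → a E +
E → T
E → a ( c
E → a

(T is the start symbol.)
No. Shift-reduce conflict between [E → a .] and [E → . a]

Augment with T' → T and build the canonical LR(0) collection (I0 = CLOSURE({[T' → . T]}), then GOTO on every symbol after a dot until no new states appear). It has 9 states:
  I0: { [T → . a E +], [T' → . T] }  — shift
  I1: { [T' → T .] }  — accept
  I2: { [E → . T], [E → . a ( c], [E → . a], [T → . a E +], [T → a . E +] }  — shift
  I3: { [T → a E . +] }  — shift
  I4: { [E → T .] }  — reduce
  I5: { [E → . T], [E → . a ( c], [E → . a], [E → a . ( c], [E → a .], [T → . a E +], [T → a . E +] }  — shift, reduce
  I6: { [E → a ( . c] }  — shift
  I7: { [E → a ( c .] }  — reduce
  I8: { [T → a E + .] }  — reduce

Conflict in state I5:
  Shift-reduce conflict between [E → a .] and [E → . a]
So the grammar is NOT LR(0).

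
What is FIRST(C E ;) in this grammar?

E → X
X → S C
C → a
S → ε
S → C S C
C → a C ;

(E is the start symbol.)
FIRST sets of the non-terminals involved (from the grammar, by fixed-point iteration):
  FIRST(C) = { 'a' }

To compute FIRST(C E ;), process the symbols left to right:
Symbol C is a non-terminal. Add FIRST(C) \ {ε} = { 'a' }
C is not nullable (ε ∉ FIRST(C)), so stop here.
FIRST(C E ;) = { 'a' }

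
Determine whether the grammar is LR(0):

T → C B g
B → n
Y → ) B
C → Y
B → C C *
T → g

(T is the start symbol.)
Yes, the grammar is LR(0)

A grammar is LR(0) if no state in the canonical LR(0) collection has:
  - both a shift item (dot before a terminal) and a complete item (shift-reduce conflict), or
  - two or more complete items (reduce-reduce conflict; the accept item [T' → T .] counts as a complete item here).

Augment with T' → T and build the canonical LR(0) collection (I0 = CLOSURE({[T' → . T]}), then GOTO on every symbol after a dot until no new states appear). It has 13 states:
  I0: { [C → . Y], [T → . C B g], [T → . g], [T' → . T], [Y → . ) B] }  — shift
  I1: { [B → . C C *], [B → . n], [C → . Y], [Y → ) . B], [Y → . ) B] }  — shift
  I2: { [B → . C C *], [B → . n], [C → . Y], [T → C . B g], [Y → . ) B] }  — shift
  I3: { [T' → T .] }  — accept
  I4: { [C → Y .] }  — reduce
  I5: { [T → g .] }  — reduce
  I6: { [T → C B . g] }  — shift
  I7: { [B → C . C *], [C → . Y], [Y → . ) B] }  — shift
  I8: { [B → n .] }  — reduce
  I9: { [B → C C . *] }  — shift
  I10: { [B → C C * .] }  — reduce
  I11: { [T → C B g .] }  — reduce
  I12: { [Y → ) B .] }  — reduce

Every state is either a pure shift/goto state or contains exactly one complete item and nothing to shift — no conflicts. The grammar is LR(0).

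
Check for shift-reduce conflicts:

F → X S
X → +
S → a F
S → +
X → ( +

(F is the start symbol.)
A shift-reduce conflict occurs when an LR(0) state has both:
  - a complete (reduce) item [A → α .] (dot at the end), and
  - a shift item [B → β . c γ] (dot before a terminal).

Augment with F' → F and build the canonical LR(0) collection (I0 = CLOSURE({[F' → . F]}), then GOTO on every symbol after a dot until no new states appear). It has 10 states:
  I0: { [F → . X S], [F' → . F], [X → . ( +], [X → . +] }  — shift
  I1: { [X → ( . +] }  — shift
  I2: { [X → + .] }  — reduce
  I3: { [F' → F .] }  — accept
  I4: { [F → X . S], [S → . +], [S → . a F] }  — shift
  I5: { [S → + .] }  — reduce
  I6: { [F → X S .] }  — reduce
  I7: { [F → . X S], [S → a . F], [X → . ( +], [X → . +] }  — shift
  I8: { [S → a F .] }  — reduce
  I9: { [X → ( + .] }  — reduce

No state contains both a complete item and a shift item.

Answer: No shift-reduce conflicts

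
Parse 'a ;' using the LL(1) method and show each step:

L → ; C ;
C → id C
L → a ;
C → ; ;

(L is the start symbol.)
LL(1) parsing maintains a stack (initially the start symbol over $) and the input. At each step: if the stack top is a terminal, match it against the current input token; if it is a non-terminal N, replace it with the RHS of M[N, lookahead] (the unique production whose predict set contains the lookahead).

Stack is shown with the top on the left.

Stack  Input  Action
--------------------
L $    a ; $  output L → a ;
a ; $  a ; $  match 'a'
; $    ; $    match ';'
$      $      accept

The string is accepted.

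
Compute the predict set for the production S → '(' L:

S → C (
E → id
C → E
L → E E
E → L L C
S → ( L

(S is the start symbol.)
{ '(' }

PREDICT(S → '(' L) = (FIRST(RHS) \ {ε}) ∪ (FOLLOW(S) if ε ∈ FIRST(RHS), i.e. RHS ⇒* ε)
FIRST('(' L) = { '(' }
ε ∉ FIRST('(' L), so FOLLOW(S) is not added.
PREDICT(S → '(' L) = { '(' }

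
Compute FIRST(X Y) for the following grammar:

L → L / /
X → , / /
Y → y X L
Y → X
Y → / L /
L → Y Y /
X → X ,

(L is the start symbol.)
{ ',' }

FIRST sets of the non-terminals involved (from the grammar, by fixed-point iteration):
  FIRST(X) = { ',' }

To compute FIRST(X Y), process the symbols left to right:
Symbol X is a non-terminal. Add FIRST(X) \ {ε} = { ',' }
X is not nullable (ε ∉ FIRST(X)), so stop here.
FIRST(X Y) = { ',' }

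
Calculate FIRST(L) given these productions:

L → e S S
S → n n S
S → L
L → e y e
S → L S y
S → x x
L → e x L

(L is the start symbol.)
From L → e S S:
  - e is a terminal: add 'e' and stop
From L → e y e:
  - e is a terminal: add 'e' and stop
From L → e x L:
  - e is a terminal: add 'e' and stop

Collecting: FIRST(L) = { 'e' }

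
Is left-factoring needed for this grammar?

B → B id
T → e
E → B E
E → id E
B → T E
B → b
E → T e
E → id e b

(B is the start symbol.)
Yes, E has productions with common prefix 'id'

Left-factoring is needed when two productions for the same non-terminal
share a common prefix on the right-hand side.

Productions for B:
  B → B id
  B → T E
  B → b
Productions for E:
  E → B E
  E → id E
  E → T e
  E → id e b

Found common prefix 'id' in productions for E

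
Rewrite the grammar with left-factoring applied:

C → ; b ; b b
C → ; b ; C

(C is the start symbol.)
C → ; b ; C'
C' → b b
C' → C

Left-factoring transforms A → αβ₁ | αβ₂ into A → αA' and A' → β₁ | β₂
(α is the longest common prefix among the alternatives). Repeat until
no nonterminal has two alternatives with a common prefix.

Round 1: C has alternatives sharing prefix '; b ;'. Introduce C': C → ; b ; C'
  Add: C' → b b
  Add: C' → C

No remaining common prefixes — done.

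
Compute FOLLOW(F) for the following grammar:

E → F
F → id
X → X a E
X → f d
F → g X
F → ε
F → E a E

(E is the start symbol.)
To compute FOLLOW(F), find every occurrence of F on a right-hand side N → α F β: add FIRST(β) \ {ε}, and if β is empty or nullable also add FOLLOW(N). Iterate to a fixed point.

In E → F: F is at the end, add FOLLOW(E)

The FOLLOW sets referred to above (computed the same way, to a fixed point):
  FOLLOW(E) = { $, 'a' }

Taking the union: FOLLOW(F) = { $, 'a' }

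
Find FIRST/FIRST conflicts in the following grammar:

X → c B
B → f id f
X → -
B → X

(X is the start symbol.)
A FIRST/FIRST conflict occurs when two productions N → α and N → β for the same non-terminal have FIRST(α) ∩ FIRST(β) ≠ ∅ (with ε ∈ FIRST of a nullable right-hand side, so two nullable alternatives also conflict).

FIRST sets of the non-terminals at (or reachable through a nullable prefix from) the front of some alternative:
  FIRST(X) = { '-', 'c' }

Productions for X:
  X → c B: FIRST = { 'c' }
  X → -: FIRST = { '-' }
Productions for B:
  B → f id f: FIRST = { 'f' }
  B → X: FIRST = { '-', 'c' }

All alternatives of each non-terminal have pairwise disjoint FIRST sets.

Answer: No FIRST/FIRST conflicts.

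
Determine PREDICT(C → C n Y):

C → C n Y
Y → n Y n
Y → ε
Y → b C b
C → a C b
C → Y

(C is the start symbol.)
{ 'a', 'b', 'n' }

PREDICT(C → C n Y) = (FIRST(RHS) \ {ε}) ∪ (FOLLOW(C) if ε ∈ FIRST(RHS), i.e. RHS ⇒* ε)
FIRST(C) = { 'a', 'b', 'n', ε }
FIRST(C n Y) = { 'a', 'b', 'n' }
ε ∉ FIRST(C n Y), so FOLLOW(C) is not added.
PREDICT(C → C n Y) = { 'a', 'b', 'n' }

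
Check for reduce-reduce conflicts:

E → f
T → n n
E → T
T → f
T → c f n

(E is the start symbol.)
A reduce-reduce conflict occurs when an LR(0) state has two complete items [A → α .] and [B → β .] — both call for a reduction, and with no lookahead the parser cannot choose between them.

Augment with E' → E and build the canonical LR(0) collection (I0 = CLOSURE({[E' → . E]}), then GOTO on every symbol after a dot until no new states appear). It has 9 states:
  I0: { [E → . T], [E → . f], [E' → . E], [T → . c f n], [T → . f], [T → . n n] }  — shift
  I1: { [E' → E .] }  — accept
  I2: { [E → T .] }  — reduce
  I3: { [T → c . f n] }  — shift
  I4: { [E → f .], [T → f .] }  — 2 reduces
  I5: { [T → n . n] }  — shift
  I6: { [T → n n .] }  — reduce
  I7: { [T → c f . n] }  — shift
  I8: { [T → c f n .] }  — reduce

I4 contains complete items [E → f .], [T → f .] — reduce-reduce conflict.

Answer: Yes — I4: [E → f .] vs [T → f .]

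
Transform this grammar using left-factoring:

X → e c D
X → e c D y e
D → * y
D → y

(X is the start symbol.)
Left-factoring transforms A → αβ₁ | αβ₂ into A → αA' and A' → β₁ | β₂
(α is the longest common prefix among the alternatives). Repeat until
no nonterminal has two alternatives with a common prefix.

Round 1: X has alternatives sharing prefix 'e c D'. Introduce X': X → e c D X'
  Add: X' → ε
  Add: X' → y e

No remaining common prefixes — done.

Resulting grammar:
X → e c D X'
X' → ε
X' → y e
D → * y
D → y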